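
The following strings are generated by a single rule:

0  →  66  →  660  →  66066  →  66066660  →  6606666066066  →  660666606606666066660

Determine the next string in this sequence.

Each term (from the third on) is the previous term followed by the one before it: term 3 = 66·0 = 660.
The next term joins 660666606606666066660 and 6606666066066.

6606666066066660666606606666066066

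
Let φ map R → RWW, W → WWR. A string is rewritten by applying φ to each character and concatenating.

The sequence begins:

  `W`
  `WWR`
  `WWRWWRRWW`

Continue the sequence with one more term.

WWRWWRRWWWWRWWRRWWRWWWWRWWR

Expanding WWRWWRRWW: W→WWR, W→WWR, R→RWW, W→WWR, W→WWR, R→RWW, R→RWW, W→WWR, W→WWR. Concatenated: WWR WWR RWW WWR WWR RWW RWW WWR WWR.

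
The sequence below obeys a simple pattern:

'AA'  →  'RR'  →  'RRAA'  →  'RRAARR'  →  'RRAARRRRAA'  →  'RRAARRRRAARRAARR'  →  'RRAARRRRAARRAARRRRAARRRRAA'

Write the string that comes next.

RRAARRRRAARRAARRRRAARRRRAARRAARRRRAARRAARR

This is a Fibonacci-style word recurrence s(k) = s(k−1)·s(k−2): e.g. RR·AA = RRAA.
Continuing: RRAARRRRAARRAARRRRAARRRRAA · RRAARRRRAARRAARR gives term 8.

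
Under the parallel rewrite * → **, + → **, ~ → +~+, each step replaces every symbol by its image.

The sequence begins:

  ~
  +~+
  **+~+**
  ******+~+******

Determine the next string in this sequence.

**************+~+**************

Replace each of the 15 characters of ******+~+****** in place — ** ** ** ** ** ** ** +~+ ** ** ** ** ** ** ** — and concatenate.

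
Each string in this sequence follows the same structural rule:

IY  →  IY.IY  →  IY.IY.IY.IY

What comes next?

s(k+1) = s(k)·.·s(k) — each term doubles the last with '.' between the halves.
One more doubling of IY.IY.IY.IY gives the answer.

IY.IY.IY.IY.IY.IY.IY.IY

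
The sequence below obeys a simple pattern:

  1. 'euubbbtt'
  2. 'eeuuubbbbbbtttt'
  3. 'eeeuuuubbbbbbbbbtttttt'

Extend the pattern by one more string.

eeeeuuuuubbbbbbbbbbbbtttttttt

Term n consists of n e's, followed by n+1 u's, followed by 3n b's, followed by 2n t's (n = 1, 2, …).
For the next term, n = 4, so the run lengths are 4, 5, 12, 8.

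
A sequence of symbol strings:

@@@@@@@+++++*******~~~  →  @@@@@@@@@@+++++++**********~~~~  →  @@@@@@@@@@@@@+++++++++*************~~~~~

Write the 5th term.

Term n consists of 3n+1 @'s, followed by 2n+1 +'s, followed by 3n+1 *'s, followed by n+1 ~'s, where the shown terms are n = 2, 3, 4.
At n = 6 the blocks have lengths 19, 13, 19, 7.

@@@@@@@@@@@@@@@@@@@+++++++++++++*******************~~~~~~~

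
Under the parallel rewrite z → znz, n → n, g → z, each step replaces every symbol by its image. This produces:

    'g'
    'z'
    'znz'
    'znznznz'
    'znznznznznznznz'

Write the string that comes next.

φ(znznznznznznznz) expands symbol-by-symbol to znz n znz n znz n znz n znz n znz n znz n znz; joining the 15 pieces gives the next term.

znznznznznznznznznznznznznznznz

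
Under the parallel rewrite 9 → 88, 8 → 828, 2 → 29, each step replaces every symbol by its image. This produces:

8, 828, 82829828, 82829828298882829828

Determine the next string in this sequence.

Applying the rule to each of the 20 symbols of 82829828298882829828 gives the pieces 828 29 828 29 88 828 29 828 29 88 828 828 828 29 828 29 88 828 29 828, which concatenate to the answer.

82829828298882829828298882882882829828298882829828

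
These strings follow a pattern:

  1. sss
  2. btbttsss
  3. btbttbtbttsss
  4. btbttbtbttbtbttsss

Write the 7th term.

The strings grow by a fixed prefix btbtt each time.
From btbttbtbttbtbttsss, 3 further steps: btbttbtbttbtbttsss → btbttbtbttbtbttbtbttsss → btbttbtbttbtbttbtbttbtbttsss → (answer).

btbttbtbttbtbttbtbttbtbttbtbttsss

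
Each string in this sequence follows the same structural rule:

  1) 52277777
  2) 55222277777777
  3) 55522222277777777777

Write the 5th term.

Each string has the form 5^{n} 2^{2n} 7^{3n+2} (n = 1, 2, …).
For term 5, n = 5, so the run lengths are 5, 10, 17.

55555222222222277777777777777777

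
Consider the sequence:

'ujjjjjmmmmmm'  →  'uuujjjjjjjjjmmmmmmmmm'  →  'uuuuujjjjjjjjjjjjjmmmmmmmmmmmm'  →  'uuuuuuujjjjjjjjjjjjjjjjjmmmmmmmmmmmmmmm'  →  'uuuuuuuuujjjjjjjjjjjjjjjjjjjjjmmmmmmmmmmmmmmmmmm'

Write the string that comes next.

The n-th term is 2n-1 u's then 4n+1 j's then 3n+3 m's (n = 1, 2, …).
At n = 6 the blocks have lengths 11, 25, 21.

uuuuuuuuuuujjjjjjjjjjjjjjjjjjjjjjjjjmmmmmmmmmmmmmmmmmmmmm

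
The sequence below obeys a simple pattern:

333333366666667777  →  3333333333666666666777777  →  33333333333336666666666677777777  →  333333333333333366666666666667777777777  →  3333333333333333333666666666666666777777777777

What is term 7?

Term n consists of 3n+1 3's, followed by 2n+3 6's, followed by 2n 7's, where the shown terms are n = 2, 3, 4, 5, 6.
At n = 8 the blocks have lengths 25, 19, 16.

333333333333333333333333366666666666666666667777777777777777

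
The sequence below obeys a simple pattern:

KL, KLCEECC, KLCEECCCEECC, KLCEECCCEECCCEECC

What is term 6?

KLCEECCCEECCCEECCCEECCCEECC

Every step adds CEECC to the end: s(k+1) = s(k)·CEECC.
From KLCEECCCEECCCEECC, 2 further steps: KLCEECCCEECCCEECC → KLCEECCCEECCCEECCCEECC → (answer).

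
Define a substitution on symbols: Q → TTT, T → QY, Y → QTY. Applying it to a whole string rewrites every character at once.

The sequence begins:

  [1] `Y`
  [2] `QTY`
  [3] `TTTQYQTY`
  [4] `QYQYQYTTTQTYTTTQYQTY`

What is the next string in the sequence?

Rewriting the 20 symbols of QYQYQYTTTQTYTTTQYQTY one by one yields TTT QTY TTT QTY TTT QTY QY QY QY TTT QY QTY QY QY QY TTT QTY TTT QY QTY; concatenated:

TTTQTYTTTQTYTTTQTYQYQYQYTTTQYQTYQYQYQYTTTQTYTTTQYQTY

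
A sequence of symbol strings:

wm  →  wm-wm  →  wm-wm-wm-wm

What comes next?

wm-wm-wm-wm-wm-wm-wm-wm

s(k+1) = s(k)·-·s(k) — each term doubles the last with '-' between the halves.
So the next term is two copies of wm-wm-wm-wm with '-' between the halves.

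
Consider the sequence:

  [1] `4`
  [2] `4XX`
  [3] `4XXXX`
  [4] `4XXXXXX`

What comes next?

4XXXXXXXX

Every step adds XX to the end: s(k+1) = s(k)·XX.
One more step from 4XXXXXX gives the answer.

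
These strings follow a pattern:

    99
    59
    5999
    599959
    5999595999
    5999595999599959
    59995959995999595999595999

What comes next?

599959599959995959995959995999595999599959

Each term (from the third on) is the previous term followed by the one before it: term 3 = 59·99 = 5999.
Continuing: 59995959995999595999595999 · 5999595999599959 gives term 8.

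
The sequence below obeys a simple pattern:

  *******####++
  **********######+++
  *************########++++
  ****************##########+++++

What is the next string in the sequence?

The n-th term is 3n+1 *'s then 2n #'s then n +'s, where the shown terms are n = 2, 3, 4, 5.
At n = 6 the blocks have lengths 19, 12, 6.

*******************############++++++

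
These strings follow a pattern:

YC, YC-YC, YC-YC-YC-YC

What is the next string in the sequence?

Every step duplicates the string with '-' between the halves.
Doubling YC-YC-YC-YC with '-' between the halves:

YC-YC-YC-YC-YC-YC-YC-YC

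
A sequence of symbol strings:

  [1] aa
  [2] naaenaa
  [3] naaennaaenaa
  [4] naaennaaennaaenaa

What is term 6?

naaennaaennaaennaaennaaenaa

Each term is the previous one with naaen prepended.
From naaennaaennaaenaa, 2 further steps: naaennaaennaaenaa → naaennaaennaaennaaenaa → (answer).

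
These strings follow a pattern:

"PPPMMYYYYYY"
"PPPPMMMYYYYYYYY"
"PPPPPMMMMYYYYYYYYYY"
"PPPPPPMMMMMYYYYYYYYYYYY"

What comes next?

PPPPPPPMMMMMMYYYYYYYYYYYYYY

Reading off run lengths: P runs 3, 4, 5, 6; M runs 2, 3, 4, 5; Y runs 6, 8, 10, 12 — each is linear in n, where the shown terms are n = 2, 3, 4, 5.
At n = 6 the blocks have lengths 7, 6, 14.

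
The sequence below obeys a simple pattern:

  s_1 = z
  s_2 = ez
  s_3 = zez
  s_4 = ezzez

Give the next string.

This is a Fibonacci-style word recurrence s(k) = s(k−2)·s(k−1): e.g. z·ez = zez.
So term 5 is zez·ezzez.

zezezzez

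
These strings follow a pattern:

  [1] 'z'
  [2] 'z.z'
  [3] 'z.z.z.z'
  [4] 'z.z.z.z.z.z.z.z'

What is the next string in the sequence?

z.z.z.z.z.z.z.z.z.z.z.z.z.z.z.z

Each string is two copies of the previous one joined by '.'.
One more doubling of z.z.z.z.z.z.z.z gives the answer.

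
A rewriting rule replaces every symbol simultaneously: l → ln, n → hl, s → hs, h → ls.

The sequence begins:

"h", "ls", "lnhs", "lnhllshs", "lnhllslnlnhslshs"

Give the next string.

lnhllslnlnhslnhllnhllshslnhslshs

Replace each of the 16 characters of lnhllslnlnhslshs in place — ln hl ls ln ln hs ln hl ln hl ls hs ln hs ls hs — and concatenate.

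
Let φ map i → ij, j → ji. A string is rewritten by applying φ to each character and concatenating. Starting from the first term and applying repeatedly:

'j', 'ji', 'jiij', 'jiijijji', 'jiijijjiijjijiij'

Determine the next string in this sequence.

Rewriting the 16 symbols of jiijijjiijjijiij one by one yields ji ij ij ji ij ji ji ij ij ji ji ij ji ij ij ji; concatenated:

jiijijjiijjijiijijjijiijjiijijji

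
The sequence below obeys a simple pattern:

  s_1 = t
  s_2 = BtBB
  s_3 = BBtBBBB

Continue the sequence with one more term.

BBBtBBBBBB

Every step adds B to the front and BB to the end of the previous string.
One more step from BBtBBBB gives the answer.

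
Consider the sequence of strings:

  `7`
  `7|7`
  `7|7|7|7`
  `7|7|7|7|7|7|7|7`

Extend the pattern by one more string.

Every step duplicates the string with '|' between the halves.
So the next term is two copies of 7|7|7|7|7|7|7|7 with '|' between the halves.

7|7|7|7|7|7|7|7|7|7|7|7|7|7|7|7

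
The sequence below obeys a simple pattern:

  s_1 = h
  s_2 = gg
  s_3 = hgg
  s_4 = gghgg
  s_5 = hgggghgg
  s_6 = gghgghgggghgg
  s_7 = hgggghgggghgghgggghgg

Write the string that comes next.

gghgghgggghgghgggghgggghgghgggghgg

From term 3 onward, concatenate the second-to-last term with the last: h·gg = hgg, gg·hgg = gghgg, …
The next term joins gghgghgggghgg and hgggghgggghgghgggghgg.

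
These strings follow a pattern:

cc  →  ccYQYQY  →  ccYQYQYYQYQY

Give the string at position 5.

Every step adds YQYQY to the end: s(k+1) = s(k)·YQYQY.
From ccYQYQYYQYQY, 2 further steps: ccYQYQYYQYQY → ccYQYQYYQYQYYQYQY → (answer).

ccYQYQYYQYQYYQYQYYQYQY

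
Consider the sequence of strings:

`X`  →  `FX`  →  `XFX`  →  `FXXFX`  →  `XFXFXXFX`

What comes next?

FXXFXXFXFXXFX

This is a Fibonacci-style word recurrence s(k) = s(k−2)·s(k−1): e.g. X·FX = XFX.
The next term joins FXXFX and XFXFXXFX.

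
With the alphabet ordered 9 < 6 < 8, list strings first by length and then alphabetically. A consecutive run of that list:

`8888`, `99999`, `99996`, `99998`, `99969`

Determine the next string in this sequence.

Find the rightmost character of 99969 below 8, bump it to the next letter, and reset everything to its right to 9.

99966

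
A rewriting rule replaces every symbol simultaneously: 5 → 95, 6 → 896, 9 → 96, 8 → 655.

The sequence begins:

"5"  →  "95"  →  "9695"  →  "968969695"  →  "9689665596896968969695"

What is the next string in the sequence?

φ(9689665596896968969695) expands symbol-by-symbol to 96 896 655 96 896 896 95 95 96 896 655 96 896 96 896 655 96 896 96 896 96 95; joining the 22 pieces gives the next term.

9689665596896896959596896655968969689665596896968969695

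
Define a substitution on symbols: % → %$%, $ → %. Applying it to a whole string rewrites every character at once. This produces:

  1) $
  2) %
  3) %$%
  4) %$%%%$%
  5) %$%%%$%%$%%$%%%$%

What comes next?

%$%%%$%%$%%$%%%$%%$%%%$%%$%%%$%%$%%$%%%$%

Applying the rule to each of the 17 symbols of %$%%%$%%$%%$%%%$% gives the pieces %$% % %$% %$% %$% % %$% %$% % %$% %$% % %$% %$% %$% % %$%, which concatenate to the answer.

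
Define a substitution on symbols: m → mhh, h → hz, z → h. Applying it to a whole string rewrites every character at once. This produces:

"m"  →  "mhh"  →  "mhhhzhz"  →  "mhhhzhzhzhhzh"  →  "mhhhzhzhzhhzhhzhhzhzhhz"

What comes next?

Applying the rule to each of the 23 symbols of mhhhzhzhzhhzhhzhhzhzhhz gives the pieces mhh hz hz hz h hz h hz h hz hz h hz hz h hz hz h hz h hz hz h, which concatenate to the answer.

mhhhzhzhzhhzhhzhhzhzhhzhzhhzhzhhzhhzhzh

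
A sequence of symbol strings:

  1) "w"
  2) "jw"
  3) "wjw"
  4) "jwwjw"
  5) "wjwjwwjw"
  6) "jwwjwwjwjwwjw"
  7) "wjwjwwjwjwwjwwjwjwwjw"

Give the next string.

jwwjwwjwjwwjwwjwjwwjwjwwjwwjwjwwjw

This is a Fibonacci-style word recurrence s(k) = s(k−2)·s(k−1): e.g. w·jw = wjw.
So term 8 is jwwjwwjwjwwjw·wjwjwwjwjwwjwwjwjwwjw.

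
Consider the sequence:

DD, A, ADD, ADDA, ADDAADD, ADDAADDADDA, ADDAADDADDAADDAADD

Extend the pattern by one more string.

Each term (from the third on) is the previous term followed by the one before it: term 3 = A·DD = ADD.
The next term joins ADDAADDADDAADDAADD and ADDAADDADDA.

ADDAADDADDAADDAADDADDAADDADDA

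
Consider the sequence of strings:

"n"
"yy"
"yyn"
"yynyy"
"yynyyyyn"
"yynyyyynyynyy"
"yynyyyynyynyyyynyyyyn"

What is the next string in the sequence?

yynyyyynyynyyyynyyyynyynyyyynyynyy

This is a Fibonacci-style word recurrence s(k) = s(k−1)·s(k−2): e.g. yy·n = yyn.
The next term joins yynyyyynyynyyyynyyyyn and yynyyyynyynyy.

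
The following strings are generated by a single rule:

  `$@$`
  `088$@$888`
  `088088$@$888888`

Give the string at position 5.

Each term wraps the previous one in 088 on the left and 888 on the right.
From 088088$@$888888, 2 further steps: 088088$@$888888 → 088088088$@$888888888 → (answer).

088088088088$@$888888888888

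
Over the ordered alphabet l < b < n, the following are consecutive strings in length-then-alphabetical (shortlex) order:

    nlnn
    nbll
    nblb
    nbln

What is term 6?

Advancing 2 positions from nbln through nbln → nbbl reaches term 6.

nbbb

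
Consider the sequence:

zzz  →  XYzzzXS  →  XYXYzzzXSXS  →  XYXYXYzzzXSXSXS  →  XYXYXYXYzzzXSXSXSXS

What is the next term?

XYXYXYXYXYzzzXSXSXSXSXS

Each term wraps the previous one in XY on the left and XS on the right.
So the next term is XY·XYXYXYXYzzzXSXSXSXS·XS.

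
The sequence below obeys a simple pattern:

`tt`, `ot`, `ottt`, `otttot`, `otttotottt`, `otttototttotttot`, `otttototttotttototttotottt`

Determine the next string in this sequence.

otttototttotttototttototttotttototttotttot

From term 3 onward, concatenate the last term with the second-to-last: ot·tt = ottt, ottt·ot = otttot, …
So term 8 is otttototttotttototttotottt·otttototttotttot.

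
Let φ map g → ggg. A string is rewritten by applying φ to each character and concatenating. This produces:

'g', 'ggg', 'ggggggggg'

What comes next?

Expanding ggggggggg: g→ggg, g→ggg, g→ggg, g→ggg, g→ggg, g→ggg, g→ggg, g→ggg, g→ggg. Concatenated: ggg ggg ggg ggg ggg ggg ggg ggg ggg.

ggggggggggggggggggggggggggg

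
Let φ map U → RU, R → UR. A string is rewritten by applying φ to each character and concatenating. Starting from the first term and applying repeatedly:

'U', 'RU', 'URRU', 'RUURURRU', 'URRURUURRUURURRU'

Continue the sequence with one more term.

RUURURRUURRURUURURRURUURRUURURRU

Replace each of the 16 characters of URRURUURRUURURRU in place — RU UR UR RU UR RU RU UR UR RU RU UR RU UR UR RU — and concatenate.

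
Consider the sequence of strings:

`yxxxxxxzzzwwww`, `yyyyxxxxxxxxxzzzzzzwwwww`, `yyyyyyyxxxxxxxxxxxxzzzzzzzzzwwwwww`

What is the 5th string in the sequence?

Term n consists of 3n-2 y's, followed by 3n+3 x's, followed by 3n z's, followed by n+3 w's (n = 1, 2, …).
For term 5, n = 5, so the run lengths are 13, 18, 15, 8.

yyyyyyyyyyyyyxxxxxxxxxxxxxxxxxxzzzzzzzzzzzzzzzwwwwwwww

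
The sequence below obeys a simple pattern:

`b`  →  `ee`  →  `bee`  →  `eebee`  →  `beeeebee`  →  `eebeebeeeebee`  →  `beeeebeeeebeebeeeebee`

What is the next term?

eebeebeeeebeebeeeebeeeebeebeeeebee

Each term (from the third on) is the two preceding terms concatenated in order: term 3 = b·ee = bee.
So term 8 is eebeebeeeebee·beeeebeeeebeebeeeebee.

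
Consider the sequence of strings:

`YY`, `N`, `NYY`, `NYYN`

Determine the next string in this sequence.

NYYNNYY

This is a Fibonacci-style word recurrence s(k) = s(k−1)·s(k−2): e.g. N·YY = NYY.
The next term joins NYYN and NYY.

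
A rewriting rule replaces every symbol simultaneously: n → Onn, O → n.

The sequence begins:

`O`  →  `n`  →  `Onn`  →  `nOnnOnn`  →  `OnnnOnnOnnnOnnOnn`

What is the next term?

nOnnOnnOnnnOnnOnnnOnnOnnOnnnOnnOnnnOnnOnn

Applying the rule to each of the 17 symbols of OnnnOnnOnnnOnnOnn gives the pieces n Onn Onn Onn n Onn Onn n Onn Onn Onn n Onn Onn n Onn Onn, which concatenate to the answer.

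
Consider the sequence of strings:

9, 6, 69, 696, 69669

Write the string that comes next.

This is a Fibonacci-style word recurrence s(k) = s(k−1)·s(k−2): e.g. 6·9 = 69.
Continuing: 69669 · 696 gives term 6.

69669696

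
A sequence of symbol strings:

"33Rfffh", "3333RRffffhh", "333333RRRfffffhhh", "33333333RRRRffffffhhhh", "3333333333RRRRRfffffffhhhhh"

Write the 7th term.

33333333333333RRRRRRRfffffffffhhhhhhh

Reading off run lengths: 3 runs 2, 4, 6, 8, 10; R runs 1, 2, 3, 4, 5; f runs 3, 4, 5, 6, 7; h runs 1, 2, 3, 4, 5 — each is linear in n (n = 1, 2, …).
At n = 7 the blocks have lengths 14, 7, 9, 7.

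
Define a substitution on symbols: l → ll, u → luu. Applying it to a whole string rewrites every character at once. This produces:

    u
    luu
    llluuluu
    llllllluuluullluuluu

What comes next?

φ(llllllluuluullluuluu) expands symbol-by-symbol to ll ll ll ll ll ll ll luu luu ll luu luu ll ll ll luu luu ll luu luu; joining the 20 pieces gives the next term.

llllllllllllllluuluullluuluullllllluuluullluuluu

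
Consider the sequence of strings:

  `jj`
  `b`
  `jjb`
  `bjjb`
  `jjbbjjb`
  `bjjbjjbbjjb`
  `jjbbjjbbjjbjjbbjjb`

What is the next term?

This is a Fibonacci-style word recurrence s(k) = s(k−2)·s(k−1): e.g. jj·b = jjb.
So term 8 is bjjbjjbbjjb·jjbbjjbbjjbjjbbjjb.

bjjbjjbbjjbjjbbjjbbjjbjjbbjjb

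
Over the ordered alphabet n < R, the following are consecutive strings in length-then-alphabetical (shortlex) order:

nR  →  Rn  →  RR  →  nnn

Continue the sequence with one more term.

nnR

Find the rightmost character of nnn below R, bump it to the next letter, and reset everything to its right to n.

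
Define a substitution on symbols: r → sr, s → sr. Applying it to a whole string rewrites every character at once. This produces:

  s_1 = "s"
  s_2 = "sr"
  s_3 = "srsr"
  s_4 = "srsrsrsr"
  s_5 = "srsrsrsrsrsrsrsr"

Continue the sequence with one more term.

Replace each of the 16 characters of srsrsrsrsrsrsrsr in place — sr sr sr sr sr sr sr sr sr sr sr sr sr sr sr sr — and concatenate.

srsrsrsrsrsrsrsrsrsrsrsrsrsrsrsr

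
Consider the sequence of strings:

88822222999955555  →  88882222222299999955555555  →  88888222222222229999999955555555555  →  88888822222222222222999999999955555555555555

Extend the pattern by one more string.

Each string has the form 8^{n+1} 2^{3n-1} 9^{2n} 5^{3n-1}, where the shown terms are n = 2, 3, 4, 5.
For the next term, n = 6, so the run lengths are 7, 17, 12, 17.

88888882222222222222222299999999999955555555555555555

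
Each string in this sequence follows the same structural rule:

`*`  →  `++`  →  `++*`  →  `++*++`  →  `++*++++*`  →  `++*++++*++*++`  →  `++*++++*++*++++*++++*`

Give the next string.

++*++++*++*++++*++++*++*++++*++*++

Each term (from the third on) is the previous term followed by the one before it: term 3 = ++·* = ++*.
The next term joins ++*++++*++*++++*++++* and ++*++++*++*++.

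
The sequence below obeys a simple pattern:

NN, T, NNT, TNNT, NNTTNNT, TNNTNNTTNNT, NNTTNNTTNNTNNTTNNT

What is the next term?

This is a Fibonacci-style word recurrence s(k) = s(k−2)·s(k−1): e.g. NN·T = NNT.
Continuing: TNNTNNTTNNT · NNTTNNTTNNTNNTTNNT gives term 8.

TNNTNNTTNNTNNTTNNTTNNTNNTTNNT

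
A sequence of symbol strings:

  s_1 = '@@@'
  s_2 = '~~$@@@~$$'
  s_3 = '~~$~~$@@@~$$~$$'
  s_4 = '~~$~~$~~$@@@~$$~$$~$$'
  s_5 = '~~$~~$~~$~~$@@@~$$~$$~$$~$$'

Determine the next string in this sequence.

Every step adds ~~$ to the front and ~$$ to the end of the previous string.
Applying this once more to ~~$~~$~~$~~$@@@~$$~$$~$$~$$:

~~$~~$~~$~~$~~$@@@~$$~$$~$$~$$~$$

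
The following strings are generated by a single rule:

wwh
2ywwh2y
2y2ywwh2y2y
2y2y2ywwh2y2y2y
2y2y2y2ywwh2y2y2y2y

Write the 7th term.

Each term wraps the previous one in 2y on the left and 2y on the right.
From 2y2y2y2ywwh2y2y2y2y, 2 further steps: 2y2y2y2ywwh2y2y2y2y → 2y2y2y2y2ywwh2y2y2y2y2y → (answer).

2y2y2y2y2y2ywwh2y2y2y2y2y2y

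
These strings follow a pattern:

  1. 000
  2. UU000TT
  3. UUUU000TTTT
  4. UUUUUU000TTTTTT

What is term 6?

UUUUUUUUUU000TTTTTTTTTT

Every step adds UU to the front and TT to the end of the previous string.
From UUUUUU000TTTTTT, 2 further steps: UUUUUU000TTTTTT → UUUUUUUU000TTTTTTTT → (answer).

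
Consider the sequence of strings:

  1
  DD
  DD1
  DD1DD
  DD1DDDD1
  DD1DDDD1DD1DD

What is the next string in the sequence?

From term 3 onward, concatenate the last term with the second-to-last: DD·1 = DD1, DD1·DD = DD1DD, …
The next term joins DD1DDDD1DD1DD and DD1DDDD1.

DD1DDDD1DD1DDDD1DDDD1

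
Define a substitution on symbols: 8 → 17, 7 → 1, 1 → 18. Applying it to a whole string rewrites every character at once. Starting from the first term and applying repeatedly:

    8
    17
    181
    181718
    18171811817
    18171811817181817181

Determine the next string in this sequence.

Applying the rule to each of the 20 symbols of 18171811817181817181 gives the pieces 18 17 18 1 18 17 18 18 17 18 1 18 17 18 17 18 1 18 17 18, which concatenate to the answer.

1817181181718181718118171817181181718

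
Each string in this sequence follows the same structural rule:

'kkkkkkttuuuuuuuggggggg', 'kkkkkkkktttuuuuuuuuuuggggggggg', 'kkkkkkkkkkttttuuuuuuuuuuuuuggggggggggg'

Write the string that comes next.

Reading off run lengths: k runs 6, 8, 10; t runs 2, 3, 4; u runs 7, 10, 13; g runs 7, 9, 11 — each is linear in n, where the shown terms are n = 2, 3, 4.
For the next term, n = 5, so the run lengths are 12, 5, 16, 13.

kkkkkkkkkkkktttttuuuuuuuuuuuuuuuuggggggggggggg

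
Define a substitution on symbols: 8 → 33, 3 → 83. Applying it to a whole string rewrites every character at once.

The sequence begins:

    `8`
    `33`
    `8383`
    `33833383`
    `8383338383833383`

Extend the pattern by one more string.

33833383838333833383338383833383

φ(8383338383833383) expands symbol-by-symbol to 33 83 33 83 83 83 33 83 33 83 33 83 83 83 33 83; joining the 16 pieces gives the next term.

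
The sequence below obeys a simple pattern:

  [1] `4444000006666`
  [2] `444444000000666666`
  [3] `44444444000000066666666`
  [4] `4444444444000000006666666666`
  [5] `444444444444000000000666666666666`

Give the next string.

Each string has the form 4^{2n} 0^{n+3} 6^{2n}, where the shown terms are n = 2, 3, 4, 5, 6.
For the next term, n = 7, so the run lengths are 14, 10, 14.

44444444444444000000000066666666666666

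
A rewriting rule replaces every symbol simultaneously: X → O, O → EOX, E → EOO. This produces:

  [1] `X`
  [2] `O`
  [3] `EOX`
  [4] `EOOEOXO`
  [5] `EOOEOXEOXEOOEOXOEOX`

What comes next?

EOOEOXEOXEOOEOXOEOOEOXOEOOEOXEOXEOOEOXOEOXEOOEOXO

φ(EOOEOXEOXEOOEOXOEOX) expands symbol-by-symbol to EOO EOX EOX EOO EOX O EOO EOX O EOO EOX EOX EOO EOX O EOX EOO EOX O; joining the 19 pieces gives the next term.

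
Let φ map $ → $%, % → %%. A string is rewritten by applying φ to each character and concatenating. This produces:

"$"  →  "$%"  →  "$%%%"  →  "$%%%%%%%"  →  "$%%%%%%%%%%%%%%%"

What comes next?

Applying the rule to each of the 16 symbols of $%%%%%%%%%%%%%%% gives the pieces $% %% %% %% %% %% %% %% %% %% %% %% %% %% %% %%, which concatenate to the answer.

$%%%%%%%%%%%%%%%%%%%%%%%%%%%%%%%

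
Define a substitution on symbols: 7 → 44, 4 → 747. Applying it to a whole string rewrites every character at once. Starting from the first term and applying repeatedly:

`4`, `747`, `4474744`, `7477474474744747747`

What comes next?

44747444474744747747447474474774744747444474744

φ(7477474474744747747) expands symbol-by-symbol to 44 747 44 44 747 44 747 747 44 747 44 747 747 44 747 44 44 747 44; joining the 19 pieces gives the next term.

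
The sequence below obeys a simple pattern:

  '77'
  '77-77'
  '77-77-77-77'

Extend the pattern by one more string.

Each string is two copies of the previous one joined by '-'.
Doubling 77-77-77-77 with '-' between the halves:

77-77-77-77-77-77-77-77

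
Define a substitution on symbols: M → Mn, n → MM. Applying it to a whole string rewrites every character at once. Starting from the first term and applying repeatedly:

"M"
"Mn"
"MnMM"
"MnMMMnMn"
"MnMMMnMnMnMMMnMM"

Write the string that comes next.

Replace each of the 16 characters of MnMMMnMnMnMMMnMM in place — Mn MM Mn Mn Mn MM Mn MM Mn MM Mn Mn Mn MM Mn Mn — and concatenate.

MnMMMnMnMnMMMnMMMnMMMnMnMnMMMnMn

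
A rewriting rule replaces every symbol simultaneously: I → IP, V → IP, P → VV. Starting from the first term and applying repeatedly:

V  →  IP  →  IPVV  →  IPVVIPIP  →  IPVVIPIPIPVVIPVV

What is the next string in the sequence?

Replace each of the 16 characters of IPVVIPIPIPVVIPVV in place — IP VV IP IP IP VV IP VV IP VV IP IP IP VV IP IP — and concatenate.

IPVVIPIPIPVVIPVVIPVVIPIPIPVVIPIP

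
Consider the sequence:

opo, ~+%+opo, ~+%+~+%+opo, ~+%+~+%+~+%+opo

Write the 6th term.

The strings grow by a fixed prefix ~+%+ each time.
From ~+%+~+%+~+%+opo, 2 further steps: ~+%+~+%+~+%+opo → ~+%+~+%+~+%+~+%+opo → (answer).

~+%+~+%+~+%+~+%+~+%+opo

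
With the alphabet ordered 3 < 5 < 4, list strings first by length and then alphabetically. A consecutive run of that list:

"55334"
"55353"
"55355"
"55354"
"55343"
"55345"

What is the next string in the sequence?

Treat 55345 as a base-3 numeral over the given alphabet and add one, carrying through any trailing 4's.

55344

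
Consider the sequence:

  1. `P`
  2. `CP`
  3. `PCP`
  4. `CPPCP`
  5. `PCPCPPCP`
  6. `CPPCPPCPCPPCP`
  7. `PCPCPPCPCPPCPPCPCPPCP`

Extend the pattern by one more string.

CPPCPPCPCPPCPPCPCPPCPCPPCPPCPCPPCP

From term 3 onward, concatenate the second-to-last term with the last: P·CP = PCP, CP·PCP = CPPCP, …
So term 8 is CPPCPPCPCPPCP·PCPCPPCPCPPCPPCPCPPCP.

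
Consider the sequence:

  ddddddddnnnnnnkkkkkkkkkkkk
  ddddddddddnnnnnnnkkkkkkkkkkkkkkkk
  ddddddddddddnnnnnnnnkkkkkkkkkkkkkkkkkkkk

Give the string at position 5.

ddddddddddddddddnnnnnnnnnnkkkkkkkkkkkkkkkkkkkkkkkkkkkk

Term n consists of 2n+2 d's, followed by n+3 n's, followed by 4n k's, where the shown terms are n = 3, 4, 5.
Setting n = 7 gives 16, 10, 28 characters in each block.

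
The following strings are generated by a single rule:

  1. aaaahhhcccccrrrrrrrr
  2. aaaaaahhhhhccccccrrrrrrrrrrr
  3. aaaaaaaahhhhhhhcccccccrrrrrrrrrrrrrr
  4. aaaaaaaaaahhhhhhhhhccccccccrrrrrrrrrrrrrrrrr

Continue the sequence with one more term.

aaaaaaaaaaaahhhhhhhhhhhcccccccccrrrrrrrrrrrrrrrrrrrr

Each string has the form a^{2n} h^{2n-1} c^{n+3} r^{3n+2}, where the shown terms are n = 2, 3, 4, 5.
For the next term, n = 6, so the run lengths are 12, 11, 9, 20.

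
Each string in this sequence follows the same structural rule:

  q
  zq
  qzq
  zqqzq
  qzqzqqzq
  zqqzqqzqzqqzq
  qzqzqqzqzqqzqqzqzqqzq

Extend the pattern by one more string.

From term 3 onward, concatenate the second-to-last term with the last: q·zq = qzq, zq·qzq = zqqzq, …
The next term joins zqqzqqzqzqqzq and qzqzqqzqzqqzqqzqzqqzq.

zqqzqqzqzqqzqqzqzqqzqzqqzqqzqzqqzq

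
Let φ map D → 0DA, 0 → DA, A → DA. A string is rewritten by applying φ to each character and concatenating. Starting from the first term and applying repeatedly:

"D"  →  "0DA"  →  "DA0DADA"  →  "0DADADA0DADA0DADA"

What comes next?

DA0DADA0DADA0DADADA0DADA0DADADA0DADA0DADA

Replace each of the 17 characters of 0DADADA0DADA0DADA in place — DA 0DA DA 0DA DA 0DA DA DA 0DA DA 0DA DA DA 0DA DA 0DA DA — and concatenate.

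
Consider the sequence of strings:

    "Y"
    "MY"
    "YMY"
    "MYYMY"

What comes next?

From term 3 onward, concatenate the second-to-last term with the last: Y·MY = YMY, MY·YMY = MYYMY, …
The next term joins YMY and MYYMY.

YMYMYYMY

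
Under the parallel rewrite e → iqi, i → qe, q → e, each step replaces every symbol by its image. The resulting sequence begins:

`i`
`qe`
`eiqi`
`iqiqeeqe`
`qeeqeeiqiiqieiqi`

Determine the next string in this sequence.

eiqiiqieiqiiqiqeeqeqeeqeiqiqeeqe

Replace each of the 16 characters of qeeqeeiqiiqieiqi in place — e iqi iqi e iqi iqi qe e qe qe e qe iqi qe e qe — and concatenate.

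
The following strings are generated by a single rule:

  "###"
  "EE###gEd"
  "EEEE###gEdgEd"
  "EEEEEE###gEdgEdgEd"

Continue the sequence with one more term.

EEEEEEEE###gEdgEdgEdgEd

s(k+1) = EE·s(k)·gEd, so each term gains EE as a prefix and gEd as a suffix.
One more step from EEEEEE###gEdgEdgEd gives the answer.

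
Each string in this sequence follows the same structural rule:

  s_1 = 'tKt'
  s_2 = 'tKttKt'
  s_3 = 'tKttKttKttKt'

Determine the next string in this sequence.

s(k+1) = s(k)·s(k) — each term doubles the last.
One more doubling of tKttKttKttKt gives the answer.

tKttKttKttKttKttKttKttKt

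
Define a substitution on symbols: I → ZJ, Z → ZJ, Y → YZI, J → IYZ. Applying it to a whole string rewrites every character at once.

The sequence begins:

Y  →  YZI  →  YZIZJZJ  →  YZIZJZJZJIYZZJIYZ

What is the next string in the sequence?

Rewriting the 17 symbols of YZIZJZJZJIYZZJIYZ one by one yields YZI ZJ ZJ ZJ IYZ ZJ IYZ ZJ IYZ ZJ YZI ZJ ZJ IYZ ZJ YZI ZJ; concatenated:

YZIZJZJZJIYZZJIYZZJIYZZJYZIZJZJIYZZJYZIZJ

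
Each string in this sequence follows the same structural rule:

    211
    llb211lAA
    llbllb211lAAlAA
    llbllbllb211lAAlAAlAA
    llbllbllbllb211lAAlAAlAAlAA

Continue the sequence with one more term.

Every step adds llb to the front and lAA to the end of the previous string.
Applying this once more to llbllbllbllb211lAAlAAlAAlAA:

llbllbllbllbllb211lAAlAAlAAlAAlAA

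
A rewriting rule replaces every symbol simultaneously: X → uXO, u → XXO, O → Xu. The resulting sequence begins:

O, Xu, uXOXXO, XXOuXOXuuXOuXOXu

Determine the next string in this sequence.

Rewriting the 16 symbols of XXOuXOXuuXOuXOXu one by one yields uXO uXO Xu XXO uXO Xu uXO XXO XXO uXO Xu XXO uXO Xu uXO XXO; concatenated:

uXOuXOXuXXOuXOXuuXOXXOXXOuXOXuXXOuXOXuuXOXXO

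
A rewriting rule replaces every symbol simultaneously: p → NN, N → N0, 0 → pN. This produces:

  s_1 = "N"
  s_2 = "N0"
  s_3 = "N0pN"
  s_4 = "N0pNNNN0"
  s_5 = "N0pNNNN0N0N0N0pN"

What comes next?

N0pNNNN0N0N0N0pNN0pNN0pNN0pNNNN0

φ(N0pNNNN0N0N0N0pN) expands symbol-by-symbol to N0 pN NN N0 N0 N0 N0 pN N0 pN N0 pN N0 pN NN N0; joining the 16 pieces gives the next term.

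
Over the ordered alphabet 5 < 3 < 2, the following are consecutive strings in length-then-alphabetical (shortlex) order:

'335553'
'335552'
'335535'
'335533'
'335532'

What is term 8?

Stepping forward 3 times from 335532: 335532 → 335525 → 335523, then the target.

335522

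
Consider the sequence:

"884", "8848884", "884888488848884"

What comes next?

s(k+1) = s(k)·8·s(k) — each term doubles the last with '8' between the halves.
Doubling 884888488848884 with '8' between the halves:

8848884888488848884888488848884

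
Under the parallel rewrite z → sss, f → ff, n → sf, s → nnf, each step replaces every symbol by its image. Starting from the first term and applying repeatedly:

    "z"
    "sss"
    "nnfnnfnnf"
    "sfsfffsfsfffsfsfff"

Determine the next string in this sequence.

Applying the rule to each of the 18 symbols of sfsfffsfsfffsfsfff gives the pieces nnf ff nnf ff ff ff nnf ff nnf ff ff ff nnf ff nnf ff ff ff, which concatenate to the answer.

nnfffnnfffffffnnfffnnfffffffnnfffnnfffffff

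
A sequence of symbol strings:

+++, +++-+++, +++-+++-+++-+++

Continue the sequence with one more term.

Every step duplicates the string with '-' between the halves.
Doubling +++-+++-+++-+++ with '-' between the halves:

+++-+++-+++-+++-+++-+++-+++-+++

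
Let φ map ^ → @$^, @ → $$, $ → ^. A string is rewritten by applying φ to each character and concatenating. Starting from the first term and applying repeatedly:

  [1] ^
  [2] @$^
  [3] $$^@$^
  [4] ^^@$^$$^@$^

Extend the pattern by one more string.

@$^@$^$$^@$^^^@$^$$^@$^

Expanding ^^@$^$$^@$^: ^→@$^, ^→@$^, @→$$, $→^, ^→@$^, $→^, $→^, ^→@$^, @→$$, $→^, ^→@$^. Concatenated: @$^ @$^ $$ ^ @$^ ^ ^ @$^ $$ ^ @$^.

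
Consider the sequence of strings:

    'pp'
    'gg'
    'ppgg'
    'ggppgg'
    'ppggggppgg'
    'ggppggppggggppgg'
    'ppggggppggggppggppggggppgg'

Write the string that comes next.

ggppggppggggppggppggggppggggppggppggggppgg

This is a Fibonacci-style word recurrence s(k) = s(k−2)·s(k−1): e.g. pp·gg = ppgg.
The next term joins ggppggppggggppgg and ppggggppggggppggppggggppgg.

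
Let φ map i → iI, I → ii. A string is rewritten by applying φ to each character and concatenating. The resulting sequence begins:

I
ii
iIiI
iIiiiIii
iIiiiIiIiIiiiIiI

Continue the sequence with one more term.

φ(iIiiiIiIiIiiiIiI) expands symbol-by-symbol to iI ii iI iI iI ii iI ii iI ii iI iI iI ii iI ii; joining the 16 pieces gives the next term.

iIiiiIiIiIiiiIiiiIiiiIiIiIiiiIii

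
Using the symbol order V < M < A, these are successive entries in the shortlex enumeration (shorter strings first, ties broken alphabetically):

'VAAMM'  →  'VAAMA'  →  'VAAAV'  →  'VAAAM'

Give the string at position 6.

Advancing 2 positions from VAAAM through VAAAM → VAAAA reaches term 6.

MVVVV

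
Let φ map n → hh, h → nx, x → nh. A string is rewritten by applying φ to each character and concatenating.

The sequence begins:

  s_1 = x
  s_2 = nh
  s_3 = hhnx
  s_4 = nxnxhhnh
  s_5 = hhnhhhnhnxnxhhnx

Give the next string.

Replace each of the 16 characters of hhnhhhnhnxnxhhnx in place — nx nx hh nx nx nx hh nx hh nh hh nh nx nx hh nh — and concatenate.

nxnxhhnxnxnxhhnxhhnhhhnhnxnxhhnh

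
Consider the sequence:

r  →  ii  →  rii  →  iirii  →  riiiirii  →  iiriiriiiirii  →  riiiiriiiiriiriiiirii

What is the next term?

iiriiriiiiriiriiiiriiiiriiriiiirii

This is a Fibonacci-style word recurrence s(k) = s(k−2)·s(k−1): e.g. r·ii = rii.
So term 8 is iiriiriiiirii·riiiiriiiiriiriiiirii.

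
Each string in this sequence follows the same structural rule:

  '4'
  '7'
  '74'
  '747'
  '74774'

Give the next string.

This is a Fibonacci-style word recurrence s(k) = s(k−1)·s(k−2): e.g. 7·4 = 74.
Continuing: 74774 · 747 gives term 6.

74774747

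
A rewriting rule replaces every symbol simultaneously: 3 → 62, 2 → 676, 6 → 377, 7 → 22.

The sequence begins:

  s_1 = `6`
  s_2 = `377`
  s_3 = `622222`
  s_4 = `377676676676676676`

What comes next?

Applying the rule to each of the 18 symbols of 377676676676676676 gives the pieces 62 22 22 377 22 377 377 22 377 377 22 377 377 22 377 377 22 377, which concatenate to the answer.

6222223772237737722377377223773772237737722377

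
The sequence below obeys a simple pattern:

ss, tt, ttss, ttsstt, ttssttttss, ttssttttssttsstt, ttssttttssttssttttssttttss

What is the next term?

ttssttttssttssttttssttttssttssttttssttsstt

This is a Fibonacci-style word recurrence s(k) = s(k−1)·s(k−2): e.g. tt·ss = ttss.
So term 8 is ttssttttssttssttttssttttss·ttssttttssttsstt.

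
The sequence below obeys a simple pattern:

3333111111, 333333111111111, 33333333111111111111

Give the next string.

3333333333111111111111111

Each string has the form 3^{2n} 1^{3n}, where the shown terms are n = 2, 3, 4.
At n = 5 the blocks have lengths 10, 15.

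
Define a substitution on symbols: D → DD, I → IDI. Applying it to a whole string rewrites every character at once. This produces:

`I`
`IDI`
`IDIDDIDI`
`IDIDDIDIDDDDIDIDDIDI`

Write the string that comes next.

φ(IDIDDIDIDDDDIDIDDIDI) expands symbol-by-symbol to IDI DD IDI DD DD IDI DD IDI DD DD DD DD IDI DD IDI DD DD IDI DD IDI; joining the 20 pieces gives the next term.

IDIDDIDIDDDDIDIDDIDIDDDDDDDDIDIDDIDIDDDDIDIDDIDI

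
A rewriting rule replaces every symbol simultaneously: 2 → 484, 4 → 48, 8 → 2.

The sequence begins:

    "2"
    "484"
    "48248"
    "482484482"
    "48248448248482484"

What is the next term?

4824844824848248448248248448248

φ(48248448248482484) expands symbol-by-symbol to 48 2 484 48 2 48 48 2 484 48 2 48 2 484 48 2 48; joining the 17 pieces gives the next term.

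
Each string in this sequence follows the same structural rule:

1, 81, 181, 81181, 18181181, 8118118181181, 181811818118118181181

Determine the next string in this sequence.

From term 3 onward, concatenate the second-to-last term with the last: 1·81 = 181, 81·181 = 81181, …
The next term joins 8118118181181 and 181811818118118181181.

8118118181181181811818118118181181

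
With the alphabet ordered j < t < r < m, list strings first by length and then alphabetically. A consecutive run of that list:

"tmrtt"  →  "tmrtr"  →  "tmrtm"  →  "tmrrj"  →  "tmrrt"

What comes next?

Find the rightmost character of tmrrt below m, bump it to the next letter, and reset everything to its right to j.

tmrrr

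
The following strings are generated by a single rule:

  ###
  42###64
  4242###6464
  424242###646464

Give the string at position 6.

4242424242###6464646464

Every step adds 42 to the front and 64 to the end of the previous string.
From 424242###646464, 2 further steps: 424242###646464 → 42424242###64646464 → (answer).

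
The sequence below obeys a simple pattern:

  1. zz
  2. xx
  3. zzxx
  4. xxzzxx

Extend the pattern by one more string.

zzxxxxzzxx

Each term (from the third on) is the two preceding terms concatenated in order: term 3 = zz·xx = zzxx.
Continuing: zzxx · xxzzxx gives term 5.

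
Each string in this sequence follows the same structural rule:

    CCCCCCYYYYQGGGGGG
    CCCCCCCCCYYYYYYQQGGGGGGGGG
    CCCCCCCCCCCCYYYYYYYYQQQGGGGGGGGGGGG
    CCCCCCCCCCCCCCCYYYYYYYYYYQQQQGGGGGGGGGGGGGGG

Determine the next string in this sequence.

Reading off run lengths: C runs 6, 9, 12, 15; Y runs 4, 6, 8, 10; Q runs 1, 2, 3, 4; G runs 6, 9, 12, 15 — each is linear in n, where the shown terms are n = 2, 3, 4, 5.
At n = 6 the blocks have lengths 18, 12, 5, 18.

CCCCCCCCCCCCCCCCCCYYYYYYYYYYYYQQQQQGGGGGGGGGGGGGGGGGG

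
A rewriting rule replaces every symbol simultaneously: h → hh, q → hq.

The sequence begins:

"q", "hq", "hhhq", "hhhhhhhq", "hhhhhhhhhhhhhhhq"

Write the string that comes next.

φ(hhhhhhhhhhhhhhhq) expands symbol-by-symbol to hh hh hh hh hh hh hh hh hh hh hh hh hh hh hh hq; joining the 16 pieces gives the next term.

hhhhhhhhhhhhhhhhhhhhhhhhhhhhhhhq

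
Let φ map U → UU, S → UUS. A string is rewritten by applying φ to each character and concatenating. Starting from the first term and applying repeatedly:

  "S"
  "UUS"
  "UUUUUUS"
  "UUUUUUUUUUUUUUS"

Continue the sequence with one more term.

UUUUUUUUUUUUUUUUUUUUUUUUUUUUUUS

Replace each of the 15 characters of UUUUUUUUUUUUUUS in place — UU UU UU UU UU UU UU UU UU UU UU UU UU UU UUS — and concatenate.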